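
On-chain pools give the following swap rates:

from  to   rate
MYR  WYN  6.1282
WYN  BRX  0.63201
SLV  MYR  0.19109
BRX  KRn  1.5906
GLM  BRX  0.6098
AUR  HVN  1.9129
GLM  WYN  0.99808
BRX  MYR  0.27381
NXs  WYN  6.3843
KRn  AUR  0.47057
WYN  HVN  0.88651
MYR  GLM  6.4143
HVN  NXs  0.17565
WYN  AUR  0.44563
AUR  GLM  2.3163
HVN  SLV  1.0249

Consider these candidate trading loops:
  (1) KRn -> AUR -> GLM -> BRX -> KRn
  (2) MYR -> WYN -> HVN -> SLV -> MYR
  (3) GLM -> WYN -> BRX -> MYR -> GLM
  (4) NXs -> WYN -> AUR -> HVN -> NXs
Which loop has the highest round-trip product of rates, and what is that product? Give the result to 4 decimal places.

1.1079

(1) 0.47057 × 2.3163 × 0.6098 × 1.5906 = 1.05723
(2) 6.1282 × 0.88651 × 1.0249 × 0.19109 = 1.06399
(3) 0.99808 × 0.63201 × 0.27381 × 6.4143 = 1.10787
(4) 6.3843 × 0.44563 × 1.9129 × 0.17565 = 0.95593
Highest is cycle (3) at 1.1079 (>1, arbitrage).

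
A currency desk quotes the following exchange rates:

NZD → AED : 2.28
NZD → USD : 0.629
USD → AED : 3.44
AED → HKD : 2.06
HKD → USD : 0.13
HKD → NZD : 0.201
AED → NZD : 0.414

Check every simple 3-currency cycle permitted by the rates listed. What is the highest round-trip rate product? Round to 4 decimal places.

NZD→AED→HKD→NZD: 2.28 × 2.06 × 0.201 = 0.94406
AED→HKD→USD→AED: 2.06 × 0.13 × 3.44 = 0.92123
NZD→USD→AED→NZD: 0.629 × 3.44 × 0.414 = 0.89580
Maximum is NZD→AED→HKD→NZD at 0.9441; no arbitrage — every cycle loses value.

0.9441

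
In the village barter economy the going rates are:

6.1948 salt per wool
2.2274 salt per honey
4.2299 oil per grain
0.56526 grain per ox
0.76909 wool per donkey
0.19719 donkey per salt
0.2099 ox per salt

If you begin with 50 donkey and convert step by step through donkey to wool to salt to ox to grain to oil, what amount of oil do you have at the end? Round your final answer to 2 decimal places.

119.55

50 donkey × 0.76909 = 38.4545 wool
38.4545 wool × 6.1948 = 238.2179366 salt
238.2179366 salt × 0.2099 = 50.00194489234 ox
50.00194489234 ox × 0.56526 = 28.2640993698441084 grain
28.2640993698441084 grain × 4.2299 = 119.55431392450359412116 oil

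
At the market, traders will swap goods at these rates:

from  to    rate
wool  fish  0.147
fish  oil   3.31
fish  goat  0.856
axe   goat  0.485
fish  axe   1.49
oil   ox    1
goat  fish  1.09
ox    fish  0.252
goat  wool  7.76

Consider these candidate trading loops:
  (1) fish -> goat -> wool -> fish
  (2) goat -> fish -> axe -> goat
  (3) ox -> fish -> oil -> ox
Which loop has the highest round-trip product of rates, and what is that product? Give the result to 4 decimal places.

(1) 0.856 × 7.76 × 0.147 = 0.97646
(2) 1.09 × 1.49 × 0.485 = 0.78769
(3) 0.252 × 3.31 × 1 = 0.83412
Highest is cycle (1) at 0.9765 (≤1, no arbitrage).

0.9765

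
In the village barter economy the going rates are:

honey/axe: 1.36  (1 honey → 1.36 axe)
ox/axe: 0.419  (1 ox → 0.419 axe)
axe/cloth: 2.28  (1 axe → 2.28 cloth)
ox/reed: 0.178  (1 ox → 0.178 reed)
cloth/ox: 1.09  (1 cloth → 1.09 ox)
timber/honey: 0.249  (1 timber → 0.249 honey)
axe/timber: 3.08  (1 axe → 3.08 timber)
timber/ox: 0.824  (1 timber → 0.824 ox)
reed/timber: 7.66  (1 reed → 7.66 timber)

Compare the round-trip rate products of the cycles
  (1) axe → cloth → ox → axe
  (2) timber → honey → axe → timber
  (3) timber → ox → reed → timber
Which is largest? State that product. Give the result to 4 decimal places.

(1) 2.28 × 1.09 × 0.419 = 1.04130
(2) 0.249 × 1.36 × 3.08 = 1.04301
(3) 0.824 × 0.178 × 7.66 = 1.12351
Highest is cycle (3) at 1.1235 (>1, arbitrage).

1.1235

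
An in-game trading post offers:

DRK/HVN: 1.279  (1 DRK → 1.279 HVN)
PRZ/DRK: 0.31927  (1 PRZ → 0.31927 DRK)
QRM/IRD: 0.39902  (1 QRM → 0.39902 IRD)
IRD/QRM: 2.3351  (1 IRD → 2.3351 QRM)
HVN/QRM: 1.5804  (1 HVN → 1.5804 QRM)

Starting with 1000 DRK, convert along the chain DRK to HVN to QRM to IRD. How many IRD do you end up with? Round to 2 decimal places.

1000 DRK × 1.279 = 1279 HVN
1279 HVN × 1.5804 = 2021.3316 QRM
2021.3316 QRM × 0.39902 = 806.551735032 IRD

806.55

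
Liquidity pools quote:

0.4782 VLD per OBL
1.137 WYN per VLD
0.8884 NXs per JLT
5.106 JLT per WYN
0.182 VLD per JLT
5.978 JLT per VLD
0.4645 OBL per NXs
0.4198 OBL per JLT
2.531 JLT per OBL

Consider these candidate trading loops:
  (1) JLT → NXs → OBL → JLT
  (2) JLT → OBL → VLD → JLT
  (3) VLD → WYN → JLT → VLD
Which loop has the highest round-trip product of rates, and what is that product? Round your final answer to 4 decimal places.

1.2001

(1) 0.8884 × 0.4645 × 2.531 = 1.04445
(2) 0.4198 × 0.4782 × 5.978 = 1.20007
(3) 1.137 × 5.106 × 0.182 = 1.05661
Highest is cycle (2) at 1.2001 (>1, arbitrage).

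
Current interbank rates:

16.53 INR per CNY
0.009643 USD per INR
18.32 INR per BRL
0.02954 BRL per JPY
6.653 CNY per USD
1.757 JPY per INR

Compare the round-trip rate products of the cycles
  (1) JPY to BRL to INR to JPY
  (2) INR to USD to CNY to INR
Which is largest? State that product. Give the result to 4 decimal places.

(1) 0.02954 × 18.32 × 1.757 = 0.95084
(2) 0.009643 × 6.653 × 16.53 = 1.06048
Highest is cycle (2) at 1.0605 (>1, arbitrage).

1.0605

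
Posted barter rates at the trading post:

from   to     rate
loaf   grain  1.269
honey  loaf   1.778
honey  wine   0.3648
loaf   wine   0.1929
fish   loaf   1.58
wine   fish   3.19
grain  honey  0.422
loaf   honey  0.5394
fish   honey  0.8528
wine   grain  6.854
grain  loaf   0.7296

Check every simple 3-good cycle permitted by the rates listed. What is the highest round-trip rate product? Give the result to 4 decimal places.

1.0551

grain→honey→wine→grain: 0.422 × 0.3648 × 6.854 = 1.05514
wine→fish→honey→wine: 3.19 × 0.8528 × 0.3648 = 0.99241
loaf→wine→fish→loaf: 0.1929 × 3.19 × 1.58 = 0.97225
grain→loaf→wine→grain: 0.7296 × 0.1929 × 6.854 = 0.96463
grain→honey→loaf→grain: 0.422 × 1.778 × 1.269 = 0.95215
Maximum is grain→honey→wine→grain at 1.0551; arbitrage exists.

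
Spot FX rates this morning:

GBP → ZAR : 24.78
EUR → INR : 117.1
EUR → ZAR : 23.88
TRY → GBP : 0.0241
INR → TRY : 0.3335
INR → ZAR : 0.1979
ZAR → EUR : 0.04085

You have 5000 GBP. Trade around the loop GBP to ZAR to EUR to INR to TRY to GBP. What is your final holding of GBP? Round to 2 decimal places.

5000 GBP × 24.78 = 123900 ZAR
123900 ZAR × 0.04085 = 5061.315 EUR
5061.315 EUR × 117.1 = 592679.9865 INR
592679.9865 INR × 0.3335 = 197658.77549775 TRY
197658.77549775 TRY × 0.0241 = 4763.576489495775 GBP

4763.58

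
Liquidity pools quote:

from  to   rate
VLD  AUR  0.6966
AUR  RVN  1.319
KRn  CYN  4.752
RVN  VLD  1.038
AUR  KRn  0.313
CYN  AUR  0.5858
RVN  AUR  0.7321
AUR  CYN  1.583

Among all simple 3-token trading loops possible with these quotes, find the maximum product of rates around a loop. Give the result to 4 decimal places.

0.9537

AUR→RVN→VLD→AUR: 1.319 × 1.038 × 0.6966 = 0.95373
AUR→KRn→CYN→AUR: 0.313 × 4.752 × 0.5858 = 0.87130
Maximum is AUR→RVN→VLD→AUR at 0.9537; no arbitrage — every cycle loses value.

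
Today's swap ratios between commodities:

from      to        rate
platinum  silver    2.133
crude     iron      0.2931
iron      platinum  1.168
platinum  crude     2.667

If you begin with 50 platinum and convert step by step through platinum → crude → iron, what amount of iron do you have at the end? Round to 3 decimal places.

39.085

50 platinum × 2.667 = 133.35 crude
133.35 crude × 0.2931 = 39.084885 iron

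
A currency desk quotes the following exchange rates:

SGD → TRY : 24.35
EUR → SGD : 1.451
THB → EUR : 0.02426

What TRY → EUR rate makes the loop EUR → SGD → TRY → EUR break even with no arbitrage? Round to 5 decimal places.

Known legs of the cycle: 1.451 × 24.35 = 35.33185
For no arbitrage the full-cycle product must be 1, so the missing rate is 1 / 35.33185 ≈ 0.0283031.

0.02830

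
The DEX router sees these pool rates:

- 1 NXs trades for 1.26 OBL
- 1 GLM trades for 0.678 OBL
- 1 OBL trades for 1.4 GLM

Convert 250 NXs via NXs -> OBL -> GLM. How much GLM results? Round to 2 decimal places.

441.00

250 NXs × 1.26 = 315 OBL
315 OBL × 1.4 = 441 GLM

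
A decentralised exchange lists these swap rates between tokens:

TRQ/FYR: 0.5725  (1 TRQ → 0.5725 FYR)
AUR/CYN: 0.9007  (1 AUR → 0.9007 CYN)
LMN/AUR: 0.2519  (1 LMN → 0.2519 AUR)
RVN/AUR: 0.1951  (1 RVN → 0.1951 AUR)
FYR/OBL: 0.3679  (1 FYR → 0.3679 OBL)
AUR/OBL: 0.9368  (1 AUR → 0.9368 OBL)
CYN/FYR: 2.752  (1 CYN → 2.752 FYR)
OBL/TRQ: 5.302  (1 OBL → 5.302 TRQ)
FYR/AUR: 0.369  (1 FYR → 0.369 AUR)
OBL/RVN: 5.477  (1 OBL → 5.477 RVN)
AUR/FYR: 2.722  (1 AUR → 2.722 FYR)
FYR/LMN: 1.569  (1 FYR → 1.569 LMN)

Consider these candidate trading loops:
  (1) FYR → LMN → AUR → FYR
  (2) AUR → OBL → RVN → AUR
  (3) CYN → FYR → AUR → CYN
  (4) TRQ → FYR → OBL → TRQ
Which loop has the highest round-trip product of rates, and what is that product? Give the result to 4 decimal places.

1.1167

(1) 1.569 × 0.2519 × 2.722 = 1.07582
(2) 0.9368 × 5.477 × 0.1951 = 1.00103
(3) 2.752 × 0.369 × 0.9007 = 0.91465
(4) 0.5725 × 0.3679 × 5.302 = 1.11672
Highest is cycle (4) at 1.1167 (>1, arbitrage).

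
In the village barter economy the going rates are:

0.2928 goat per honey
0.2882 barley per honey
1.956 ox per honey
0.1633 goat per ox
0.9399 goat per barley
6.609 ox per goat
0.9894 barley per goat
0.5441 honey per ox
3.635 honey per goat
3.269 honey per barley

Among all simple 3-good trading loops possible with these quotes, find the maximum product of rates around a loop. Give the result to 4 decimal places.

ox→goat→honey→ox: 0.1633 × 3.635 × 1.956 = 1.16107
ox→honey→goat→ox: 0.5441 × 0.2928 × 6.609 = 1.05290
barley→goat→honey→barley: 0.9399 × 3.635 × 0.2882 = 0.98465
barley→honey→goat→barley: 3.269 × 0.2928 × 0.9894 = 0.94702
Maximum is ox→goat→honey→ox at 1.1611; arbitrage exists.

1.1611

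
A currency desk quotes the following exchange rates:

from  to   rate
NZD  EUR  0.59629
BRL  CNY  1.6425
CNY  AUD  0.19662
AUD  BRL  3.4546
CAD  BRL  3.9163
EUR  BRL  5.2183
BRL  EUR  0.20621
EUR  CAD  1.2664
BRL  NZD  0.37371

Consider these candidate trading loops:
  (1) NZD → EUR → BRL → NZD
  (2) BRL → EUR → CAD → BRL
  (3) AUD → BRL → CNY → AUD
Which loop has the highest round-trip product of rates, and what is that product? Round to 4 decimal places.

1.1628

(1) 0.59629 × 5.2183 × 0.37371 = 1.16284
(2) 0.20621 × 1.2664 × 3.9163 = 1.02272
(3) 3.4546 × 1.6425 × 0.19662 = 1.11566
Highest is cycle (1) at 1.1628 (>1, arbitrage).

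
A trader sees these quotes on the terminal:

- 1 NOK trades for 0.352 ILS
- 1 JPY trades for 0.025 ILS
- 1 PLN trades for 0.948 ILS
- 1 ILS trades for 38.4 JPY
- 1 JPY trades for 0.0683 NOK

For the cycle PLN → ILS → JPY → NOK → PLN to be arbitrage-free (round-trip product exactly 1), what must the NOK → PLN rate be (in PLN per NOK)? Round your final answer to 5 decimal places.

0.40220

Known legs of the cycle: 0.948 × 38.4 × 0.0683 = 2.48633856
For no arbitrage the full-cycle product must be 1, so the missing rate is 1 / 2.48633856 ≈ 0.4021978.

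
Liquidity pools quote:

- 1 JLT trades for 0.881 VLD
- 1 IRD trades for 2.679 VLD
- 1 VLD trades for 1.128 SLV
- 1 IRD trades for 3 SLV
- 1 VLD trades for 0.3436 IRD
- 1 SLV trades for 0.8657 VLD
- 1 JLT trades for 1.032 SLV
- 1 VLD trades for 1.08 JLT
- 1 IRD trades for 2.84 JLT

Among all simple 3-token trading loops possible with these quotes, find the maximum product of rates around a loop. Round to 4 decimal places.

SLV→VLD→JLT→SLV: 0.8657 × 1.08 × 1.032 = 0.96487
SLV→VLD→IRD→SLV: 0.8657 × 0.3436 × 3 = 0.89236
JLT→VLD→IRD→JLT: 0.881 × 0.3436 × 2.84 = 0.85970
Maximum is SLV→VLD→JLT→SLV at 0.9649; no arbitrage — every cycle loses value.

0.9649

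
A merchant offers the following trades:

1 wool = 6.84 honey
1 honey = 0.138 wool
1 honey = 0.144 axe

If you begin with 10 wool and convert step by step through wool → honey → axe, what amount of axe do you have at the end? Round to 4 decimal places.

9.8496

10 wool × 6.84 = 68.4 honey
68.4 honey × 0.144 = 9.8496 axe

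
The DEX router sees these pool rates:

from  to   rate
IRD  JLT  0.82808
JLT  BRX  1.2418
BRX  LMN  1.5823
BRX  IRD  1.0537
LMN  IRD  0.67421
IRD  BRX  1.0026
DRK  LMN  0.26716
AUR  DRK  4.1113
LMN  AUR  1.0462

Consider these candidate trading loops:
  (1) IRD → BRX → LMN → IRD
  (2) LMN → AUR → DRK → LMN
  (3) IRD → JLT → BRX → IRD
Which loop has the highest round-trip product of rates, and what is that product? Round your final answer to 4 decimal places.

(1) 1.0026 × 1.5823 × 0.67421 = 1.06958
(2) 1.0462 × 4.1113 × 0.26716 = 1.14912
(3) 0.82808 × 1.2418 × 1.0537 = 1.08353
Highest is cycle (2) at 1.1491 (>1, arbitrage).

1.1491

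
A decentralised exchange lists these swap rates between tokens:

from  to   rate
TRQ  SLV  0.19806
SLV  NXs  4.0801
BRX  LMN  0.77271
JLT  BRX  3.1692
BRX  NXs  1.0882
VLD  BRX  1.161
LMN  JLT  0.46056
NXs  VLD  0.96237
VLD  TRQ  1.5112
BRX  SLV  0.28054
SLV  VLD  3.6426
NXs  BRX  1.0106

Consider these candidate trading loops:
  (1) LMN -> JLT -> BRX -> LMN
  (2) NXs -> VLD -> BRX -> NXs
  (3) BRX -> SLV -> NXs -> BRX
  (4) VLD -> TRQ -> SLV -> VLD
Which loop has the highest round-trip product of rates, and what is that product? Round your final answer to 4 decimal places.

(1) 0.46056 × 3.1692 × 0.77271 = 1.12785
(2) 0.96237 × 1.161 × 1.0882 = 1.21586
(3) 0.28054 × 4.0801 × 1.0106 = 1.15676
(4) 1.5112 × 0.19806 × 3.6426 = 1.09026
Highest is cycle (2) at 1.2159 (>1, arbitrage).

1.2159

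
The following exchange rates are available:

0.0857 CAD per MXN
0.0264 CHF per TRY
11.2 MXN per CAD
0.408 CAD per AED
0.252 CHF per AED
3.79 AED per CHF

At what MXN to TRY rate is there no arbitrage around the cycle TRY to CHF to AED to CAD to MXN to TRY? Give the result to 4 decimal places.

Known legs of the cycle: 0.0264 × 3.79 × 0.408 × 11.2 = 0.4572158976
For no arbitrage the full-cycle product must be 1, so the missing rate is 1 / 0.4572158976 ≈ 2.187151.

2.1872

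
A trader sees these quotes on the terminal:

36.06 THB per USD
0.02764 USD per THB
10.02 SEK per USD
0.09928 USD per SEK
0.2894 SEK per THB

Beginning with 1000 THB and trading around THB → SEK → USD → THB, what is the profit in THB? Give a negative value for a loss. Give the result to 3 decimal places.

36.063

1000 THB × 0.2894 = 289.4 SEK
289.4 SEK × 0.09928 = 28.731632 USD
28.731632 USD × 36.06 = 1036.06264992 THB
Net change: 1036.06264992 − 1000 = 36.06264992 THB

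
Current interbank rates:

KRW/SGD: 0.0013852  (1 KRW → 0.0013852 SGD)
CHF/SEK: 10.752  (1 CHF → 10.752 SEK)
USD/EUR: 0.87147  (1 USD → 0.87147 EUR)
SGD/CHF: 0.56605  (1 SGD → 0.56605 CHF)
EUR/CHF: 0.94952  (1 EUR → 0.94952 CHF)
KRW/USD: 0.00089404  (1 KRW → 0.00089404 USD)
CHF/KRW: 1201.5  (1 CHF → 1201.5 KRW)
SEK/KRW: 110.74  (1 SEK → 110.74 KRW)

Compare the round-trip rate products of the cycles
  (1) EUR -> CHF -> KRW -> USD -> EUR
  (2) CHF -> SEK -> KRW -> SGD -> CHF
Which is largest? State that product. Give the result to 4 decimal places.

0.9336

(1) 0.94952 × 1201.5 × 0.00089404 × 0.87147 = 0.88887
(2) 10.752 × 110.74 × 0.0013852 × 0.56605 = 0.93360
Highest is cycle (2) at 0.9336 (≤1, no arbitrage).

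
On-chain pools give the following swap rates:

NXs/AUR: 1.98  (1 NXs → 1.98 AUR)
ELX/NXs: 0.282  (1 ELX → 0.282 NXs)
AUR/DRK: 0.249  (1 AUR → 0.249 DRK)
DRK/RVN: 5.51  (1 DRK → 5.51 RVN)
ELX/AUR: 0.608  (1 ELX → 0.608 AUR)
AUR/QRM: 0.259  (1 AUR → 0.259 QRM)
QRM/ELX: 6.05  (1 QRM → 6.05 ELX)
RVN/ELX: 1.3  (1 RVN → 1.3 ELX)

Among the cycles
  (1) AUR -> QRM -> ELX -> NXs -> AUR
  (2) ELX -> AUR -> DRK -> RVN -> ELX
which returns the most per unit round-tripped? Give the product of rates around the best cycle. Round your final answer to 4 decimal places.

1.0844

(1) 0.259 × 6.05 × 0.282 × 1.98 = 0.87492
(2) 0.608 × 0.249 × 5.51 × 1.3 = 1.08442
Highest is cycle (2) at 1.0844 (>1, arbitrage).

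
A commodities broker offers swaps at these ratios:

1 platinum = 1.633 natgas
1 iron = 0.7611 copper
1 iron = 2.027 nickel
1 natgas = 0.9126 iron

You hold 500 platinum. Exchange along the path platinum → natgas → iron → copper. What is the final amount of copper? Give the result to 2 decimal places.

567.12

500 platinum × 1.633 = 816.5 natgas
816.5 natgas × 0.9126 = 745.1379 iron
745.1379 iron × 0.7611 = 567.12445569 copper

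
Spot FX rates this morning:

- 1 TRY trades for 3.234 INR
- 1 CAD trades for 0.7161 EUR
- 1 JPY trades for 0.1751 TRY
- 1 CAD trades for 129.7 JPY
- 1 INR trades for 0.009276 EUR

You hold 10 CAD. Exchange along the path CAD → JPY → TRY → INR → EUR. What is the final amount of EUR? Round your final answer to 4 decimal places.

6.8128

10 CAD × 129.7 = 1297 JPY
1297 JPY × 0.1751 = 227.1047 TRY
227.1047 TRY × 3.234 = 734.4565998 INR
734.4565998 INR × 0.009276 = 6.8128194197448 EUR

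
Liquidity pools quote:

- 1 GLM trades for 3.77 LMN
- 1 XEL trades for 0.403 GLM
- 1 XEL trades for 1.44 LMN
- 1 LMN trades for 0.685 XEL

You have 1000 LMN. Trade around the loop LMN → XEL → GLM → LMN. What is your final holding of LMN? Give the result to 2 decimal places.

1000 LMN × 0.685 = 685 XEL
685 XEL × 0.403 = 276.055 GLM
276.055 GLM × 3.77 = 1040.72735 LMN

1040.73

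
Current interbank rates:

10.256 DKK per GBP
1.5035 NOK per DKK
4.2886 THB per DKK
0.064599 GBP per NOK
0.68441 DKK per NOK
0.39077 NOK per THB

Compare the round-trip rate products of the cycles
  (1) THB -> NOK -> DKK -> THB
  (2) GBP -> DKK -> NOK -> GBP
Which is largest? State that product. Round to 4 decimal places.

1.1470

(1) 0.39077 × 0.68441 × 4.2886 = 1.14697
(2) 10.256 × 1.5035 × 0.064599 = 0.99611
Highest is cycle (1) at 1.1470 (>1, arbitrage).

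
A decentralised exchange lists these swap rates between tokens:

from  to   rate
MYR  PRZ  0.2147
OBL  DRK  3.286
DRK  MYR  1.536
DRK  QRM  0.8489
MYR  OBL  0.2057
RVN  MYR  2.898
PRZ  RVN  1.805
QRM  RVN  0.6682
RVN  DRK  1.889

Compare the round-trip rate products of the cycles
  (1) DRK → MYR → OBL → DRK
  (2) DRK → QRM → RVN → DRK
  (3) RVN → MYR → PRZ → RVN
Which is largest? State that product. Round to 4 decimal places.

(1) 1.536 × 0.2057 × 3.286 = 1.03823
(2) 0.8489 × 0.6682 × 1.889 = 1.07151
(3) 2.898 × 0.2147 × 1.805 = 1.12307
Highest is cycle (3) at 1.1231 (>1, arbitrage).

1.1231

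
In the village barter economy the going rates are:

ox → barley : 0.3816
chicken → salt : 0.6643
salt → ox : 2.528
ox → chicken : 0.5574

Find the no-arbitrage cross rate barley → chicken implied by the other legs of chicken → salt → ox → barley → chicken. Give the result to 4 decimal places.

1.5605

Known legs of the cycle: 0.6643 × 2.528 × 0.3816 = 0.64084011264
For no arbitrage the full-cycle product must be 1, so the missing rate is 1 / 0.64084011264 ≈ 1.560452.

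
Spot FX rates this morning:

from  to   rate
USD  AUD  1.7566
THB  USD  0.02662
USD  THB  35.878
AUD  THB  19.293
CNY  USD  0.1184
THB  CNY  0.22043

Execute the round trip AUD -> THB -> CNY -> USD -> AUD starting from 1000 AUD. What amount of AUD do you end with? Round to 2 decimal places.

884.49

1000 AUD × 19.293 = 19293 THB
19293 THB × 0.22043 = 4252.75599 CNY
4252.75599 CNY × 0.1184 = 503.526309216 USD
503.526309216 USD × 1.7566 = 884.4943147688256 AUD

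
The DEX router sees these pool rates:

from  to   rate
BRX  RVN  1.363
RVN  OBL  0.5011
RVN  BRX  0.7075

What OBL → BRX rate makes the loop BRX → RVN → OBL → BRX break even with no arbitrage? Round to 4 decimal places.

1.4641

Known legs of the cycle: 1.363 × 0.5011 = 0.6829993
For no arbitrage the full-cycle product must be 1, so the missing rate is 1 / 0.6829993 ≈ 1.464130.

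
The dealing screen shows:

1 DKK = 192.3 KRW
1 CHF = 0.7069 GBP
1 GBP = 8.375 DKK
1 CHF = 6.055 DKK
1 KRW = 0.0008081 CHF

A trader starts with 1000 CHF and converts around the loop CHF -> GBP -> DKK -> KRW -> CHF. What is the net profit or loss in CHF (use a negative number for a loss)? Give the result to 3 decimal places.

1000 CHF × 0.7069 = 706.9 GBP
706.9 GBP × 8.375 = 5920.2875 DKK
5920.2875 DKK × 192.3 = 1138471.28625 KRW
1138471.28625 KRW × 0.0008081 = 919.998646418625 CHF
Net change: 919.998646418625 − 1000 = -80.001353581375 CHF

-80.001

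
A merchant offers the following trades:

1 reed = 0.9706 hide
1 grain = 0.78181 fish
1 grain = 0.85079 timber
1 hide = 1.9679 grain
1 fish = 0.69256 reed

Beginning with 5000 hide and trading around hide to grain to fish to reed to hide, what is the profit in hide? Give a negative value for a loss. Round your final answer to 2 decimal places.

5000 hide × 1.9679 = 9839.5 grain
9839.5 grain × 0.78181 = 7692.619495 fish
7692.619495 fish × 0.69256 = 5327.6005574572 reed
5327.6005574572 reed × 0.9706 = 5170.96910106795832 hide
Net change: 5170.96910106795832 − 5000 = 170.96910106795832 hide

170.97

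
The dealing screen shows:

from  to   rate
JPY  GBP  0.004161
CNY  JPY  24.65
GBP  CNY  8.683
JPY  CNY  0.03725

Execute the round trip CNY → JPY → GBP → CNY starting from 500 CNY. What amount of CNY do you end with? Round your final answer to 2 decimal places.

445.30

500 CNY × 24.65 = 12325 JPY
12325 JPY × 0.004161 = 51.284325 GBP
51.284325 GBP × 8.683 = 445.301793975 CNY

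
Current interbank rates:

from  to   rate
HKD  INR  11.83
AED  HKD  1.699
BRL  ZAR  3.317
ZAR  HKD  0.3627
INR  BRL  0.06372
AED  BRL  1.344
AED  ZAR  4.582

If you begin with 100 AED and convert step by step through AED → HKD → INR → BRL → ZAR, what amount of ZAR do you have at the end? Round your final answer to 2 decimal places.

100 AED × 1.699 = 169.9 HKD
169.9 HKD × 11.83 = 2009.917 INR
2009.917 INR × 0.06372 = 128.07191124 BRL
128.07191124 BRL × 3.317 = 424.81452958308 ZAR

424.81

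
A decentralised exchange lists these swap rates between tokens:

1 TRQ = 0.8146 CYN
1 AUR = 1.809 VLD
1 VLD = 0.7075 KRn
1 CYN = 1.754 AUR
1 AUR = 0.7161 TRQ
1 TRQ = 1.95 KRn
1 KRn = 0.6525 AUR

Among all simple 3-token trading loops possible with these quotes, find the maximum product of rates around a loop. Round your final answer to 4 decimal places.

1.0232

CYN→AUR→TRQ→CYN: 1.754 × 0.7161 × 0.8146 = 1.02317
KRn→AUR→TRQ→KRn: 0.6525 × 0.7161 × 1.95 = 0.91115
VLD→KRn→AUR→VLD: 0.7075 × 0.6525 × 1.809 = 0.83511
Maximum is CYN→AUR→TRQ→CYN at 1.0232; arbitrage exists.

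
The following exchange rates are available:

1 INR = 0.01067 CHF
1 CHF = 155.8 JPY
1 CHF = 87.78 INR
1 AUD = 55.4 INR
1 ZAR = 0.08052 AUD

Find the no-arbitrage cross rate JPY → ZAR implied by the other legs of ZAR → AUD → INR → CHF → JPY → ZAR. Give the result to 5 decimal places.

Known legs of the cycle: 0.08052 × 55.4 × 0.01067 × 155.8 = 7.415584767888
For no arbitrage the full-cycle product must be 1, so the missing rate is 1 / 7.415584767888 ≈ 0.1348511.

0.13485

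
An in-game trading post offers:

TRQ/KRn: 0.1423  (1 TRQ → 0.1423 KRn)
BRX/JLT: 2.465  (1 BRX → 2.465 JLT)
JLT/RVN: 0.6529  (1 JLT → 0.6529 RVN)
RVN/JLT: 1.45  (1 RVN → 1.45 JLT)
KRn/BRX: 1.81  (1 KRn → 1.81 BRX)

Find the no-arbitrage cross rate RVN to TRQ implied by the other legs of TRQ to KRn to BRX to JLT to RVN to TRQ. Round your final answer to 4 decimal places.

Known legs of the cycle: 0.1423 × 1.81 × 2.465 × 0.6529 = 0.4145215058555
For no arbitrage the full-cycle product must be 1, so the missing rate is 1 / 0.4145215058555 ≈ 2.412420.

2.4124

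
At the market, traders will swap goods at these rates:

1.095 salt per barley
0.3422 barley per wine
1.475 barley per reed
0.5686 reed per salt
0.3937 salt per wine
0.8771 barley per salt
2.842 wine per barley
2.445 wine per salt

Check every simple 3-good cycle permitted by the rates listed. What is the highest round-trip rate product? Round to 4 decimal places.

barley→wine→salt→barley: 2.842 × 0.3937 × 0.8771 = 0.98138
barley→salt→reed→barley: 1.095 × 0.5686 × 1.475 = 0.91836
barley→salt→wine→barley: 1.095 × 2.445 × 0.3422 = 0.91616
Maximum is barley→wine→salt→barley at 0.9814; no arbitrage — every cycle loses value.

0.9814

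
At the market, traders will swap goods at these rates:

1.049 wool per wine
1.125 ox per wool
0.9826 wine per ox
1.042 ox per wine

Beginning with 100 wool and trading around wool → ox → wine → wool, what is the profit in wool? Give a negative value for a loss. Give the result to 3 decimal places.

100 wool × 1.125 = 112.5 ox
112.5 ox × 0.9826 = 110.5425 wine
110.5425 wine × 1.049 = 115.9590825 wool
Net change: 115.9590825 − 100 = 15.9590825 wool

15.959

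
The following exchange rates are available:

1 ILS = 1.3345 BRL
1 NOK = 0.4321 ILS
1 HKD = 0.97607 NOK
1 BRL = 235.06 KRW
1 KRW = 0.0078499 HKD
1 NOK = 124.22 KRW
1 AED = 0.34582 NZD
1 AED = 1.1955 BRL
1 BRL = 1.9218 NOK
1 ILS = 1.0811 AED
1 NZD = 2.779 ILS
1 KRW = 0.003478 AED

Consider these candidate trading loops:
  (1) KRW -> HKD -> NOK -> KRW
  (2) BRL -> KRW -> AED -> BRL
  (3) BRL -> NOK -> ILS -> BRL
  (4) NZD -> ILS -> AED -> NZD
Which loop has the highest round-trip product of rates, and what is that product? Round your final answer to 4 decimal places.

1.1082

(1) 0.0078499 × 0.97607 × 124.22 = 0.95178
(2) 235.06 × 0.003478 × 1.1955 = 0.97737
(3) 1.9218 × 0.4321 × 1.3345 = 1.10818
(4) 2.779 × 1.0811 × 0.34582 = 1.03897
Highest is cycle (3) at 1.1082 (>1, arbitrage).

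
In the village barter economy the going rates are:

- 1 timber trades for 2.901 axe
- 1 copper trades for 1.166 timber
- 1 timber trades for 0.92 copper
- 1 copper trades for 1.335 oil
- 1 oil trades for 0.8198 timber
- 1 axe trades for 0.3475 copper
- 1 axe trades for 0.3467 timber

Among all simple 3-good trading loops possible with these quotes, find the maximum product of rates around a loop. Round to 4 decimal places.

axe→copper→timber→axe: 0.3475 × 1.166 × 2.901 = 1.17544
copper→oil→timber→copper: 1.335 × 0.8198 × 0.92 = 1.00688
Maximum is axe→copper→timber→axe at 1.1754; arbitrage exists.

1.1754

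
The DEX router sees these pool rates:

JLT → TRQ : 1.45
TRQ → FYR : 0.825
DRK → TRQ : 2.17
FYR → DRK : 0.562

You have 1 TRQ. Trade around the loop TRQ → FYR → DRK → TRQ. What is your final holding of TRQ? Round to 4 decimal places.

1 TRQ × 0.825 = 0.825 FYR
0.825 FYR × 0.562 = 0.46365 DRK
0.46365 DRK × 2.17 = 1.0061205 TRQ

1.0061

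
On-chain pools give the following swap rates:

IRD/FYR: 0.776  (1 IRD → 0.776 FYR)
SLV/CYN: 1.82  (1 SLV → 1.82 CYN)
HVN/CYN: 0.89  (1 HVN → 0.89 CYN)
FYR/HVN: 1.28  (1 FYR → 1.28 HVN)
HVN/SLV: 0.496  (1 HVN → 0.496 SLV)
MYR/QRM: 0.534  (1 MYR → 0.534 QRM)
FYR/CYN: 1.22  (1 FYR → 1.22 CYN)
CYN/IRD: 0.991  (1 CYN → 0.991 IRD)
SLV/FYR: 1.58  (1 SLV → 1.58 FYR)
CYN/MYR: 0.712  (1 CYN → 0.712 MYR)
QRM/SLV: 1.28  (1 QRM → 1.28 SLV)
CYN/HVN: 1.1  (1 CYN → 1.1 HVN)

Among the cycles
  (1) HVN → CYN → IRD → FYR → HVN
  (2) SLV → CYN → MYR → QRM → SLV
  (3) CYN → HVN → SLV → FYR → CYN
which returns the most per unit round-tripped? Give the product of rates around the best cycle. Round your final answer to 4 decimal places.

1.0517

(1) 0.89 × 0.991 × 0.776 × 1.28 = 0.87606
(2) 1.82 × 0.712 × 0.534 × 1.28 = 0.88573
(3) 1.1 × 0.496 × 1.58 × 1.22 = 1.05170
Highest is cycle (3) at 1.0517 (>1, arbitrage).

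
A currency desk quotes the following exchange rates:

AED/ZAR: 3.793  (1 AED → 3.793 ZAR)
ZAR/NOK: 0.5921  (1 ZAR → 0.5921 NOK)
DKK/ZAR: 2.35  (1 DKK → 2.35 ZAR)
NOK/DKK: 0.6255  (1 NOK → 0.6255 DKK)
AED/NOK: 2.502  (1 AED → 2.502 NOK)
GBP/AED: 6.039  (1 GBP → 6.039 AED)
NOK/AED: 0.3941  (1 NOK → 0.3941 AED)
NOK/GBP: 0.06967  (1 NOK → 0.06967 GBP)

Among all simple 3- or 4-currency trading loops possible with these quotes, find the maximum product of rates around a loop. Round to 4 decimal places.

AED→NOK→GBP→AED: 2.502 × 0.06967 × 6.039 = 1.05268
AED→ZAR→NOK→GBP→AED: 3.793 × 0.5921 × 0.06967 × 6.039 = 0.94491
AED→ZAR→NOK→AED: 3.793 × 0.5921 × 0.3941 = 0.88508
NOK→DKK→ZAR→NOK: 0.6255 × 2.35 × 0.5921 = 0.87034
Maximum is AED→NOK→GBP→AED at 1.0527; arbitrage exists.

1.0527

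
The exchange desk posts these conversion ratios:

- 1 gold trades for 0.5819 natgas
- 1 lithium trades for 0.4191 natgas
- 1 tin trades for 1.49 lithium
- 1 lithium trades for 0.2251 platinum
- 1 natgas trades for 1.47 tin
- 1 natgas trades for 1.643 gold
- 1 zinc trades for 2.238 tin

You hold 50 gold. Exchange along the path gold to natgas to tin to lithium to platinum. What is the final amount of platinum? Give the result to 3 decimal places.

50 gold × 0.5819 = 29.095 natgas
29.095 natgas × 1.47 = 42.76965 tin
42.76965 tin × 1.49 = 63.7267785 lithium
63.7267785 lithium × 0.2251 = 14.34489784035 platinum

14.345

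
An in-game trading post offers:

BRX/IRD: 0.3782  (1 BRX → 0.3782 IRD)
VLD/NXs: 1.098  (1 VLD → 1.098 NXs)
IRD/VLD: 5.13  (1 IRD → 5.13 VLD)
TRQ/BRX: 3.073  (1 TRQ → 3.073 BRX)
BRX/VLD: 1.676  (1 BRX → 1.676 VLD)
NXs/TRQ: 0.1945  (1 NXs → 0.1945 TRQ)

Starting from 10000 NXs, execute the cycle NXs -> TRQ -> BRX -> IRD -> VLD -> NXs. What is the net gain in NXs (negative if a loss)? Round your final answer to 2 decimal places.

2732.78

10000 NXs × 0.1945 = 1945 TRQ
1945 TRQ × 3.073 = 5976.985 BRX
5976.985 BRX × 0.3782 = 2260.495727 IRD
2260.495727 IRD × 5.13 = 11596.34307951 VLD
11596.34307951 VLD × 1.098 = 12732.78470130198 NXs
Net change: 12732.78470130198 − 10000 = 2732.78470130198 NXs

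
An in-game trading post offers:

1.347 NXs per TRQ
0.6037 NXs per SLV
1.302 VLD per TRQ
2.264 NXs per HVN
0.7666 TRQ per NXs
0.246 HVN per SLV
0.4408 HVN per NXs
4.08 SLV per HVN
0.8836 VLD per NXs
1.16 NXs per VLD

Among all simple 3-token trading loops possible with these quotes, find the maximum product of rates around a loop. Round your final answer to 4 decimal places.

1.1578

VLD→NXs→TRQ→VLD: 1.16 × 0.7666 × 1.302 = 1.15781
SLV→NXs→HVN→SLV: 0.6037 × 0.4408 × 4.08 = 1.08573
Maximum is VLD→NXs→TRQ→VLD at 1.1578; arbitrage exists.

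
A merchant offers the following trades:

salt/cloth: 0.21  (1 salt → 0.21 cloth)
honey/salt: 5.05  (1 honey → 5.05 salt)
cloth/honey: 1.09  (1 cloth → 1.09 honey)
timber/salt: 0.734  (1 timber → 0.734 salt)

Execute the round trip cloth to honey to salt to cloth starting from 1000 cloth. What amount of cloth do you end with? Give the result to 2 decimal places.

1000 cloth × 1.09 = 1090 honey
1090 honey × 5.05 = 5504.5 salt
5504.5 salt × 0.21 = 1155.945 cloth

1155.95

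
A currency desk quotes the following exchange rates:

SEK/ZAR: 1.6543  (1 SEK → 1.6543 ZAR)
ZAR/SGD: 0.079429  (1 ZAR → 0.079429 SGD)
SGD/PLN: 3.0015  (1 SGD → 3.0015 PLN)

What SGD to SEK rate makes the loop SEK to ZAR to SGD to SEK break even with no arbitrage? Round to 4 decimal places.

7.6104

Known legs of the cycle: 1.6543 × 0.079429 = 0.1313993947
For no arbitrage the full-cycle product must be 1, so the missing rate is 1 / 0.1313993947 ≈ 7.610385.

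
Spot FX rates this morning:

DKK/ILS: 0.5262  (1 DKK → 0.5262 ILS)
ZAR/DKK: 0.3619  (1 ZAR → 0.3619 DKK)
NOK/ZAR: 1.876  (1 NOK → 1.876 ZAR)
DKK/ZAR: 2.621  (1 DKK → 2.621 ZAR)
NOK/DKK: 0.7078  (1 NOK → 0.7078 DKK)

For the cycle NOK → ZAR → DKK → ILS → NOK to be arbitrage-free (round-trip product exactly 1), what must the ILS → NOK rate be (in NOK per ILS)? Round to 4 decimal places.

2.7992

Known legs of the cycle: 1.876 × 0.3619 × 0.5262 = 0.35725001928
For no arbitrage the full-cycle product must be 1, so the missing rate is 1 / 0.35725001928 ≈ 2.799160.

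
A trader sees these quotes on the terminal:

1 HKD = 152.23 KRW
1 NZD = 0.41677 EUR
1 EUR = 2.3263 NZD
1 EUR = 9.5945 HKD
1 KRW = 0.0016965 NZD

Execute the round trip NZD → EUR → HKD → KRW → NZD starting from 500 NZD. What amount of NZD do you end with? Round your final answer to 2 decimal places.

500 NZD × 0.41677 = 208.385 EUR
208.385 EUR × 9.5945 = 1999.3498825 HKD
1999.3498825 HKD × 152.23 = 304361.032612975 KRW
304361.032612975 KRW × 0.0016965 = 516.3484918279120875 NZD

516.35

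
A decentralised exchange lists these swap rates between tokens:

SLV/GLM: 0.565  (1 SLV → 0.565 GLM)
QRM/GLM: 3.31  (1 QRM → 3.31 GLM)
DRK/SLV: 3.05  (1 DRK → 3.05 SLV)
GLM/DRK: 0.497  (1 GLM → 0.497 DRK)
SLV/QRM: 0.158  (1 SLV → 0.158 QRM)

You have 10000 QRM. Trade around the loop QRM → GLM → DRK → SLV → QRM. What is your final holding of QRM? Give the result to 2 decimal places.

10000 QRM × 3.31 = 33100 GLM
33100 GLM × 0.497 = 16450.7 DRK
16450.7 DRK × 3.05 = 50174.635 SLV
50174.635 SLV × 0.158 = 7927.59233 QRM

7927.59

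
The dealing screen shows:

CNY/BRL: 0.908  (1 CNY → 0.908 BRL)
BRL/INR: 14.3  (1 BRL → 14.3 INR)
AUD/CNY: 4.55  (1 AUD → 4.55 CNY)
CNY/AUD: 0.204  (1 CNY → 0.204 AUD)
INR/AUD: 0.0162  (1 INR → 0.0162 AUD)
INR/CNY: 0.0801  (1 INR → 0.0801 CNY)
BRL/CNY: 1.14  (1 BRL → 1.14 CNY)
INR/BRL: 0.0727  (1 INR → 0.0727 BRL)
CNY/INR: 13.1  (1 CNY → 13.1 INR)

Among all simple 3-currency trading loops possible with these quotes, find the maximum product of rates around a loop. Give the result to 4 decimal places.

BRL→CNY→INR→BRL: 1.14 × 13.1 × 0.0727 = 1.08570
BRL→INR→CNY→BRL: 14.3 × 0.0801 × 0.908 = 1.04005
CNY→INR→AUD→CNY: 13.1 × 0.0162 × 4.55 = 0.96560
Maximum is BRL→CNY→INR→BRL at 1.0857; arbitrage exists.

1.0857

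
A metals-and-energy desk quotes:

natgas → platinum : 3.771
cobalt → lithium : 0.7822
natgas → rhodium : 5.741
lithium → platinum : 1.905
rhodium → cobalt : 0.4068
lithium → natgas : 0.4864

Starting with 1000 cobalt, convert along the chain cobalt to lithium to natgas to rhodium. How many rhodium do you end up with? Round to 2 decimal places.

1000 cobalt × 0.7822 = 782.2 lithium
782.2 lithium × 0.4864 = 380.46208 natgas
380.46208 natgas × 5.741 = 2184.23280128 rhodium

2184.23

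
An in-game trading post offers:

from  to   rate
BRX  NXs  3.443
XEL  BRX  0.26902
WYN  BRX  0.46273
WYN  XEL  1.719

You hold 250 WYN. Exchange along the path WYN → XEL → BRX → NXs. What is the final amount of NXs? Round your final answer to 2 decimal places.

250 WYN × 1.719 = 429.75 XEL
429.75 XEL × 0.26902 = 115.611345 BRX
115.611345 BRX × 3.443 = 398.049860835 NXs

398.05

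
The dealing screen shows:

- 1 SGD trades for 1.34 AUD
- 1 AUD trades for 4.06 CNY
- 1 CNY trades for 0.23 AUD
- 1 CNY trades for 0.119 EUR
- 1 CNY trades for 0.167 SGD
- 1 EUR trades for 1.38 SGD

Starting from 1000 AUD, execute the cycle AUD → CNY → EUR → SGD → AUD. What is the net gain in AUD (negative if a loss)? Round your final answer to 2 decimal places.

1000 AUD × 4.06 = 4060 CNY
4060 CNY × 0.119 = 483.14 EUR
483.14 EUR × 1.38 = 666.7332 SGD
666.7332 SGD × 1.34 = 893.422488 AUD
Net change: 893.422488 − 1000 = -106.577512 AUD

-106.58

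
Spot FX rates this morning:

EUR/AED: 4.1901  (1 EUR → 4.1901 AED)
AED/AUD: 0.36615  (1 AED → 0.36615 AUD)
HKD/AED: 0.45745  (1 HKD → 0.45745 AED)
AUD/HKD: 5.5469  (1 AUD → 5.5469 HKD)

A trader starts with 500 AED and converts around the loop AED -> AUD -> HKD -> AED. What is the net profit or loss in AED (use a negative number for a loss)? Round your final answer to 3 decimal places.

500 AED × 0.36615 = 183.075 AUD
183.075 AUD × 5.5469 = 1015.4987175 HKD
1015.4987175 HKD × 0.45745 = 464.539888320375 AED
Net change: 464.539888320375 − 500 = -35.460111679625 AED

-35.460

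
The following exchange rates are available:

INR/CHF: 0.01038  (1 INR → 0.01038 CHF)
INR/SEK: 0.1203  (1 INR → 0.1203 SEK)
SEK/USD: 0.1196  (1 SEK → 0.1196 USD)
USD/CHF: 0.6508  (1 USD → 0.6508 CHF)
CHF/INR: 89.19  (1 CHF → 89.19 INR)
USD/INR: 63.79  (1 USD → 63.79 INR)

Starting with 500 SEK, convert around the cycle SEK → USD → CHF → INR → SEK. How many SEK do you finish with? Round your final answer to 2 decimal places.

417.57

500 SEK × 0.1196 = 59.8 USD
59.8 USD × 0.6508 = 38.91784 CHF
38.91784 CHF × 89.19 = 3471.0821496 INR
3471.0821496 INR × 0.1203 = 417.57118259688 SEK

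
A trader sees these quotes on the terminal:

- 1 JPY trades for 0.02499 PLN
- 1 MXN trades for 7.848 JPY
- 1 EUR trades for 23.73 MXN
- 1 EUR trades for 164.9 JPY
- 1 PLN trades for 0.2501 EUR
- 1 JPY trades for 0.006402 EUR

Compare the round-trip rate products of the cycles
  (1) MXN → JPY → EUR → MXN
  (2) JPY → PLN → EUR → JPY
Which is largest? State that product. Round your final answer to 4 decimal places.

(1) 7.848 × 0.006402 × 23.73 = 1.19226
(2) 0.02499 × 0.2501 × 164.9 = 1.03062
Highest is cycle (1) at 1.1923 (>1, arbitrage).

1.1923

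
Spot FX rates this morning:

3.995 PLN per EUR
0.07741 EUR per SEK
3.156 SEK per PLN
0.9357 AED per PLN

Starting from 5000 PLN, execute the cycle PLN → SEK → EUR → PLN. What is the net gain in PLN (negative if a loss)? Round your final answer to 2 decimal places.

5000 PLN × 3.156 = 15780 SEK
15780 SEK × 0.07741 = 1221.5298 EUR
1221.5298 EUR × 3.995 = 4880.011551 PLN
Net change: 4880.011551 − 5000 = -119.988449 PLN

-119.99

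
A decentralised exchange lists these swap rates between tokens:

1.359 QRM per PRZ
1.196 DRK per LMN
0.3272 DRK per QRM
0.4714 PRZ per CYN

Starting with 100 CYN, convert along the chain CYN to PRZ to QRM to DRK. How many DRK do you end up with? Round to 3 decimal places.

20.961

100 CYN × 0.4714 = 47.14 PRZ
47.14 PRZ × 1.359 = 64.06326 QRM
64.06326 QRM × 0.3272 = 20.961498672 DRK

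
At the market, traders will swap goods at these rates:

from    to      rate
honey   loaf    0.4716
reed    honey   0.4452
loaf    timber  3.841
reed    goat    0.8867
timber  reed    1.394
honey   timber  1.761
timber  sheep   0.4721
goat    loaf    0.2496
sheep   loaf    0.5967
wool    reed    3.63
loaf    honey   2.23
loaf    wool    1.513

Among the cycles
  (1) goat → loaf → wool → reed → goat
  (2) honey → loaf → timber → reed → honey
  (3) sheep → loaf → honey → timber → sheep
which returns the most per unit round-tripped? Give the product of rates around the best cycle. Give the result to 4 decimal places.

1.2155

(1) 0.2496 × 1.513 × 3.63 × 0.8867 = 1.21553
(2) 0.4716 × 3.841 × 1.394 × 0.4452 = 1.12418
(3) 0.5967 × 2.23 × 1.761 × 0.4721 = 1.10625
Highest is cycle (1) at 1.2155 (>1, arbitrage).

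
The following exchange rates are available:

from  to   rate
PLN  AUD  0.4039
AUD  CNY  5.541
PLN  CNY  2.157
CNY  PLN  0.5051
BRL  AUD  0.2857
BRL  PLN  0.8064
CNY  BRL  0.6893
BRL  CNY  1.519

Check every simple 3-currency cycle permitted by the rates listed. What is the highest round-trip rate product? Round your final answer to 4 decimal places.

1.1990

PLN→CNY→BRL→PLN: 2.157 × 0.6893 × 0.8064 = 1.19897
PLN→AUD→CNY→PLN: 0.4039 × 5.541 × 0.5051 = 1.13042
AUD→CNY→BRL→AUD: 5.541 × 0.6893 × 0.2857 = 1.09121
Maximum is PLN→CNY→BRL→PLN at 1.1990; arbitrage exists.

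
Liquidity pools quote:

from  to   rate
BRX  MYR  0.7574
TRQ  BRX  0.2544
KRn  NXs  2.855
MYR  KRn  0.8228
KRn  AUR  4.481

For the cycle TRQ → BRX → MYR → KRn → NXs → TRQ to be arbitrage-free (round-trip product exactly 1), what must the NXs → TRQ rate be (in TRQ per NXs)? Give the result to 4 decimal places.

Known legs of the cycle: 0.2544 × 0.7574 × 0.8228 × 2.855 = 0.45262944560064
For no arbitrage the full-cycle product must be 1, so the missing rate is 1 / 0.45262944560064 ≈ 2.209313.

2.2093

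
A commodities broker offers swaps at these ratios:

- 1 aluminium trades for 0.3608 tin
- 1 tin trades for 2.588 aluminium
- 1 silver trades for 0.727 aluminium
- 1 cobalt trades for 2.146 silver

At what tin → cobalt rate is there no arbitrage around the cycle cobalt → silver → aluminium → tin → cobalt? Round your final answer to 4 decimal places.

1.7765

Known legs of the cycle: 2.146 × 0.727 × 0.3608 = 0.5628992336
For no arbitrage the full-cycle product must be 1, so the missing rate is 1 / 0.5628992336 ≈ 1.776517.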